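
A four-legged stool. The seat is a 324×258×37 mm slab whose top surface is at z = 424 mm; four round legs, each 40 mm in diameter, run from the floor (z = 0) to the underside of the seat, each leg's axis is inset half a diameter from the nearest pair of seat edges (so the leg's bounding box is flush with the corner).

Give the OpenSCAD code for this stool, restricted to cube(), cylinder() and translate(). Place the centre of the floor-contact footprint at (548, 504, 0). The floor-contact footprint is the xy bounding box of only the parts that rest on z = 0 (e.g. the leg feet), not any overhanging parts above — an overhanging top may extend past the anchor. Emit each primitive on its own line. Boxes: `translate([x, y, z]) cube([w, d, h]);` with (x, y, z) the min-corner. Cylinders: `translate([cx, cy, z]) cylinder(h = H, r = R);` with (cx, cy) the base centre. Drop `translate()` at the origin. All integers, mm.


translate([386, 375, 387]) cube([324, 258, 37]);
translate([406, 395, 0]) cylinder(h = 387, r = 20);
translate([690, 395, 0]) cylinder(h = 387, r = 20);
translate([406, 613, 0]) cylinder(h = 387, r = 20);
translate([690, 613, 0]) cylinder(h = 387, r = 20);


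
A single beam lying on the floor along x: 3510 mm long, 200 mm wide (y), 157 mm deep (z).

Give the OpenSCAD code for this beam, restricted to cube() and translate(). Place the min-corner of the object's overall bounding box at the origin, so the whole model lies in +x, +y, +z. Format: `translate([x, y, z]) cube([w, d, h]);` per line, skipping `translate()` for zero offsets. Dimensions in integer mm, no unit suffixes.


cube([3510, 200, 157]);


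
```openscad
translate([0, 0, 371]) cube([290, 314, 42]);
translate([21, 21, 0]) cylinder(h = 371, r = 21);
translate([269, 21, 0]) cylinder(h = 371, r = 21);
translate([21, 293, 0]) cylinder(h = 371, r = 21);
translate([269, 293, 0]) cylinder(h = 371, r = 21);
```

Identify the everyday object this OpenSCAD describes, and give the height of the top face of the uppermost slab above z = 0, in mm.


A stool. The seat height is 413 mm.

A 290×314×42 slab at z = 371 on four corner cylinders — a stool. The seat top is 371 + 42 = 413 mm.


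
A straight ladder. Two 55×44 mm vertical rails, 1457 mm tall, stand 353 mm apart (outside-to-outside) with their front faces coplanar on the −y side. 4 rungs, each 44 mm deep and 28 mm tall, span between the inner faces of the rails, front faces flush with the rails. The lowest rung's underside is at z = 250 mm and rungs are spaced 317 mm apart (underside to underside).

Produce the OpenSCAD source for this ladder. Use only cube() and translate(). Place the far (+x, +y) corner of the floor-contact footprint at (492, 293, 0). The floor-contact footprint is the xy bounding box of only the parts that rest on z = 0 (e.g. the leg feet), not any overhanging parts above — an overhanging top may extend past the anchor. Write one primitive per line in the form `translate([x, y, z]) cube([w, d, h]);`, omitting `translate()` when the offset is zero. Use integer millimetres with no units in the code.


translate([139, 249, 0]) cube([55, 44, 1457]);
translate([437, 249, 0]) cube([55, 44, 1457]);
translate([194, 249, 250]) cube([243, 44, 28]);
translate([194, 249, 567]) cube([243, 44, 28]);
translate([194, 249, 884]) cube([243, 44, 28]);
translate([194, 249, 1201]) cube([243, 44, 28]);


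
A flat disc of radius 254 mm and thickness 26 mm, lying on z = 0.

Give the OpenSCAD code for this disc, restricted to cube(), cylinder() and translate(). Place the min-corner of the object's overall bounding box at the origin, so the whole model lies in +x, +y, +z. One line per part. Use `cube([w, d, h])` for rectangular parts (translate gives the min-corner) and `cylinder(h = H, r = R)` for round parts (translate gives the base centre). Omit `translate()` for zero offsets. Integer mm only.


translate([254, 254, 0]) cylinder(h = 26, r = 254);


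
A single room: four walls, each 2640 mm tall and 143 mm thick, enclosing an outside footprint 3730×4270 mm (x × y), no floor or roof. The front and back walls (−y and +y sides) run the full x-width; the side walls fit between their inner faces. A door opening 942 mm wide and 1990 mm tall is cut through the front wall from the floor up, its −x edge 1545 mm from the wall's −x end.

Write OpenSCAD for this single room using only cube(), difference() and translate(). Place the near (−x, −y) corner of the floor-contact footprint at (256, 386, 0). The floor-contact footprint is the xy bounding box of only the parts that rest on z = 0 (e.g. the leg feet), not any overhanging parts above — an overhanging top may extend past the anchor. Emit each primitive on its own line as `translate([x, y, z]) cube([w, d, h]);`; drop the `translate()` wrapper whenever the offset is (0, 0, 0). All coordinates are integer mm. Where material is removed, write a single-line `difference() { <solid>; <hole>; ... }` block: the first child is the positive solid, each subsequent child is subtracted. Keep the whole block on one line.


difference() { translate([256, 386, 0]) cube([3730, 143, 2640]); translate([1801, 386, 0]) cube([942, 143, 1990]); }
translate([256, 4513, 0]) cube([3730, 143, 2640]);
translate([256, 529, 0]) cube([143, 3984, 2640]);
translate([3843, 529, 0]) cube([143, 3984, 2640]);


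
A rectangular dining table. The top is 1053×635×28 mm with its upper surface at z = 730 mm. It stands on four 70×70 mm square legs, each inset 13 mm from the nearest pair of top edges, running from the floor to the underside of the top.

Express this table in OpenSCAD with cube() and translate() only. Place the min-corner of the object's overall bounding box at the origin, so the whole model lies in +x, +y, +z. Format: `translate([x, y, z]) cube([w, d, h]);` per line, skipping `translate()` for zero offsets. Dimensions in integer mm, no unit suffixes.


translate([0, 0, 702]) cube([1053, 635, 28]);
translate([13, 13, 0]) cube([70, 70, 702]);
translate([970, 13, 0]) cube([70, 70, 702]);
translate([13, 552, 0]) cube([70, 70, 702]);
translate([970, 552, 0]) cube([70, 70, 702]);


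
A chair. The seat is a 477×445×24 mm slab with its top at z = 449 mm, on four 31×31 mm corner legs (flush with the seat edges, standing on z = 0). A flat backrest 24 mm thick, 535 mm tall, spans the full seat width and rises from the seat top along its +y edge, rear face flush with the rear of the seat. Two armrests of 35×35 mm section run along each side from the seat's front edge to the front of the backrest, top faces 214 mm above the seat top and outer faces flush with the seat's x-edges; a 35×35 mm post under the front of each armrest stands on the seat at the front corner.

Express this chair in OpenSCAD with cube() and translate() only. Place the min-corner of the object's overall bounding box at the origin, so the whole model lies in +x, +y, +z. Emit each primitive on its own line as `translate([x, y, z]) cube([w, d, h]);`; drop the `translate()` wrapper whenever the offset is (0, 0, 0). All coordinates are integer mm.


translate([0, 0, 425]) cube([477, 445, 24]);
cube([31, 31, 425]);
translate([446, 0, 0]) cube([31, 31, 425]);
translate([0, 414, 0]) cube([31, 31, 425]);
translate([446, 414, 0]) cube([31, 31, 425]);
translate([0, 421, 449]) cube([477, 24, 535]);
translate([0, 0, 628]) cube([35, 421, 35]);
translate([442, 0, 628]) cube([35, 421, 35]);
translate([0, 0, 449]) cube([35, 35, 179]);
translate([442, 0, 449]) cube([35, 35, 179]);


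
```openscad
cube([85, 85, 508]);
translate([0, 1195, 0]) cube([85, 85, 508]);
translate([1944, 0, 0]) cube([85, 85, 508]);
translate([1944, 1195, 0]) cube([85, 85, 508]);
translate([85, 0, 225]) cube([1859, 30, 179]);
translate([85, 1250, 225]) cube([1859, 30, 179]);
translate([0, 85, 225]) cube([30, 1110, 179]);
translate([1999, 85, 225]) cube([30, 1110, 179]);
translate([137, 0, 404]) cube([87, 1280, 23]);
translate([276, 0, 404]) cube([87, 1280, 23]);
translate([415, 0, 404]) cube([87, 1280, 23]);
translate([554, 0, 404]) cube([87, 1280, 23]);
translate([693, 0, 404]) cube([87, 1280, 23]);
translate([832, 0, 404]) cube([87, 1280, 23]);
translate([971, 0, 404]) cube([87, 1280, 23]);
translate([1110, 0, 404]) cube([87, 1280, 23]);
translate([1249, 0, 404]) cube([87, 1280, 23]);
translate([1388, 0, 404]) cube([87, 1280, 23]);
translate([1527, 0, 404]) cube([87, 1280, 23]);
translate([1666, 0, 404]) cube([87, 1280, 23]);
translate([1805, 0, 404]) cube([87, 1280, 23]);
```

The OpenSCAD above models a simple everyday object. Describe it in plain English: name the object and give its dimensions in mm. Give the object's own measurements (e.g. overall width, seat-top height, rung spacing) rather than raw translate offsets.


A bed frame 2029 mm long (x) by 1280 mm wide (y). Four 85×85 mm corner posts, 508 mm tall, at the corners of the footprint. Four rails of 30 mm thickness and 179 mm height run between adjacent posts with their undersides at z = 225 mm, their outer faces flush with the outside of the frame (the two x-running rails run between the posts' inner faces; the two y-running rails run between the posts' inner faces). 13 slats, each 87 mm wide (x) and 23 mm thick, lie across the top of the two x-running rails, running the full 1280 mm width of the frame in y; along x they sit between the end posts with a 52 mm gap after the −x posts and between neighbouring slats and before the +x posts.


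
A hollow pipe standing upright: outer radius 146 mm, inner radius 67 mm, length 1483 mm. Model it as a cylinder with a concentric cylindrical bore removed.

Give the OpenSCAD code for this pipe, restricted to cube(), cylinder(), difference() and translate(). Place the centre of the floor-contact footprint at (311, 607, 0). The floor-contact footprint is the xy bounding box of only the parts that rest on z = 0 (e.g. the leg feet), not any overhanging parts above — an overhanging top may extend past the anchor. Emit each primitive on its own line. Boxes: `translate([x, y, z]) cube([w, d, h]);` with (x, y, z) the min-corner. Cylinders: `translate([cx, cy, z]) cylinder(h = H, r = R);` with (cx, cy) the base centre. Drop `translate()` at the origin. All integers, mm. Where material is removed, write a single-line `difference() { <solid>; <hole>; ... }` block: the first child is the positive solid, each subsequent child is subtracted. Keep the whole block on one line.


difference() { translate([311, 607, 0]) cylinder(h = 1483, r = 146); translate([311, 607, 0]) cylinder(h = 1483, r = 67); }


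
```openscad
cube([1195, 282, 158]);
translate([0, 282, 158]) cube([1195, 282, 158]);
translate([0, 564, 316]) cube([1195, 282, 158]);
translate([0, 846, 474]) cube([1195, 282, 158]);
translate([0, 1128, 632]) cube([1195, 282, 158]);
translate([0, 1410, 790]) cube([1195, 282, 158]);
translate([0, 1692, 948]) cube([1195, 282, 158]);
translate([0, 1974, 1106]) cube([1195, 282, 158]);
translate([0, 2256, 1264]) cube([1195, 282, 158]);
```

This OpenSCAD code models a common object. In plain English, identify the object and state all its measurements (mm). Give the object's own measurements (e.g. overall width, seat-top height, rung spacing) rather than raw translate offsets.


A straight staircase of 9 solid steps. Each step is 1195 mm wide (x), 282 mm deep (y, the going) and 158 mm tall (the rise). The first step rests on the floor; each subsequent step sits one going further in +y and one rise higher in +z, directly behind and above the previous step with no overlap.


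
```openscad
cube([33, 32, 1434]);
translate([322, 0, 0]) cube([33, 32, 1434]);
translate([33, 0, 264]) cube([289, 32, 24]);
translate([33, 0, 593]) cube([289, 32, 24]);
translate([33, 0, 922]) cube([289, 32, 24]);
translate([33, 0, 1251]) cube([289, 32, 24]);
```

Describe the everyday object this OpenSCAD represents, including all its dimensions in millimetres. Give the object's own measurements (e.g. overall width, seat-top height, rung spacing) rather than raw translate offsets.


A straight ladder. Two 33×32 mm vertical rails, 1434 mm tall, stand 355 mm apart (outside-to-outside) with their front faces coplanar on the −y side. 4 rungs, each 32 mm deep and 24 mm tall, span between the inner faces of the rails, front faces flush with the rails. The lowest rung's underside is at z = 264 mm and rungs are spaced 329 mm apart (underside to underside).


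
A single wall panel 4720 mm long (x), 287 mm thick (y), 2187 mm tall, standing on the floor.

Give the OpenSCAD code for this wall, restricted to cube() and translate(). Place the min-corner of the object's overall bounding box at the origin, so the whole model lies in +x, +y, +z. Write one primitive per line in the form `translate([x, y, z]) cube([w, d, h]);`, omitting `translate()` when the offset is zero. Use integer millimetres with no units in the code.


cube([4720, 287, 2187]);


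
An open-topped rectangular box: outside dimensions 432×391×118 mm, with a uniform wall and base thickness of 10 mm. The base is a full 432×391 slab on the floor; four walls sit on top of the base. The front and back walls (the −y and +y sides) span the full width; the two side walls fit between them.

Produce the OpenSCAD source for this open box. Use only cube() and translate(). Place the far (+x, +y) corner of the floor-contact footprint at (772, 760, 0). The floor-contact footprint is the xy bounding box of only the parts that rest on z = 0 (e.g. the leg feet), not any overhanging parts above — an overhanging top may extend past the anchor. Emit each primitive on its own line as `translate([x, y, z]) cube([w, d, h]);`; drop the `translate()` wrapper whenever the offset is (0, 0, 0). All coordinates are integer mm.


translate([340, 369, 0]) cube([432, 391, 10]);
translate([340, 369, 10]) cube([432, 10, 108]);
translate([340, 750, 10]) cube([432, 10, 108]);
translate([340, 379, 10]) cube([10, 371, 108]);
translate([762, 379, 10]) cube([10, 371, 108]);


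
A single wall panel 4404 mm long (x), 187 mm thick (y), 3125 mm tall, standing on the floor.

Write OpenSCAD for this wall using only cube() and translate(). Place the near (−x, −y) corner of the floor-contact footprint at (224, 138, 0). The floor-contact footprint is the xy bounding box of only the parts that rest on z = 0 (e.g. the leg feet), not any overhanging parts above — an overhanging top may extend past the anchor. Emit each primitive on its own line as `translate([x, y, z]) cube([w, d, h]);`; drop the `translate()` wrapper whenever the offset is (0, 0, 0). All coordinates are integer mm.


translate([224, 138, 0]) cube([4404, 187, 3125]);


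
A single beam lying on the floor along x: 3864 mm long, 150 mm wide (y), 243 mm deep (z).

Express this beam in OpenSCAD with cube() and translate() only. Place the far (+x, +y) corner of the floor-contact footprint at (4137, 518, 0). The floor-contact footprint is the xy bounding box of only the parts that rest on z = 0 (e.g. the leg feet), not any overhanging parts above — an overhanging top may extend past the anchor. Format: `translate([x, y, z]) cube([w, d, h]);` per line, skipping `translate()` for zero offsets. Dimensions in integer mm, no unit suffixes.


translate([273, 368, 0]) cube([3864, 150, 243]);


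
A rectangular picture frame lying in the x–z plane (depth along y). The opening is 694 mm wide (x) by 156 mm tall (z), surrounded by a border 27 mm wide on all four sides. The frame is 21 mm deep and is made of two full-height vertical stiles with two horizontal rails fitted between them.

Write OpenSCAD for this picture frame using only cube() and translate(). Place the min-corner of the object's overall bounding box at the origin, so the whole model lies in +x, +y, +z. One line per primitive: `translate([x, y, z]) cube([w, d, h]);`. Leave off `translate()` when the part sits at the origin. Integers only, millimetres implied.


cube([27, 21, 210]);
translate([721, 0, 0]) cube([27, 21, 210]);
translate([27, 0, 0]) cube([694, 21, 27]);
translate([27, 0, 183]) cube([694, 21, 27]);


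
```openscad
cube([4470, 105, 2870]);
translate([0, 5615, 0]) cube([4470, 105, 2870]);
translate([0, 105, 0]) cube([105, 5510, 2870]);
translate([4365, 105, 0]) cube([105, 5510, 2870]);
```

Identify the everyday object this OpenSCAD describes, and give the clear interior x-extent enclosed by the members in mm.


A house (or room) frame. The interior width is 4260 mm.

Four 2870 mm walls enclosing a rectangle with no floor or roof — a room or house frame. Outside width is 4470 mm and wall thickness is 105 mm, so the interior width is 4470 − 2 × 105 = 4260 mm.


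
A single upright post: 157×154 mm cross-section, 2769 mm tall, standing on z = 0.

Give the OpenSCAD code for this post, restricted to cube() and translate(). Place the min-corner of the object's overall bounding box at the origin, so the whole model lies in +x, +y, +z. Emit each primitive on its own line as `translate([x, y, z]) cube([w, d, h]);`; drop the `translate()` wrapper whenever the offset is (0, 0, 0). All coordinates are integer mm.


cube([157, 154, 2769]);


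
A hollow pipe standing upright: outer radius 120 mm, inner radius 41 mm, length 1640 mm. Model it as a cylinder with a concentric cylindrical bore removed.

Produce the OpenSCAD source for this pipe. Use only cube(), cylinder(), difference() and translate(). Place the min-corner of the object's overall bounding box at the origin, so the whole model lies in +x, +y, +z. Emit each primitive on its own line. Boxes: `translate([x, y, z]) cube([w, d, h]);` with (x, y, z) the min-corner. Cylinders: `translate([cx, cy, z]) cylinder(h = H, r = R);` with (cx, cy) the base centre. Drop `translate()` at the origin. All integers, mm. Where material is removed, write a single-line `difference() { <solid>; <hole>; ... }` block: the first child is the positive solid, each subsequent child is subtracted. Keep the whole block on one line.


difference() { translate([120, 120, 0]) cylinder(h = 1640, r = 120); translate([120, 120, 0]) cylinder(h = 1640, r = 41); }


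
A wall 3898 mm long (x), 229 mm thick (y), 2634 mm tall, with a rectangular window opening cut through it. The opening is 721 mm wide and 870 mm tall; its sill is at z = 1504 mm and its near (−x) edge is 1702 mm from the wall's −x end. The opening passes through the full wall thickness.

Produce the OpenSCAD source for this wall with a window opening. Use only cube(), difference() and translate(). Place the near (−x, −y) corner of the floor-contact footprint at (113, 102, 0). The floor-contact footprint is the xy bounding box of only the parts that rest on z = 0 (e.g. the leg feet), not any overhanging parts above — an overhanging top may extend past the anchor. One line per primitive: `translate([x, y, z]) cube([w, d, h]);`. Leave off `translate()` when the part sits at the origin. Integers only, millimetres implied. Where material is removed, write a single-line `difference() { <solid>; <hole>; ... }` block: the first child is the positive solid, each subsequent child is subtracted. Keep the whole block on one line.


difference() { translate([113, 102, 0]) cube([3898, 229, 2634]); translate([1815, 102, 1504]) cube([721, 229, 870]); }


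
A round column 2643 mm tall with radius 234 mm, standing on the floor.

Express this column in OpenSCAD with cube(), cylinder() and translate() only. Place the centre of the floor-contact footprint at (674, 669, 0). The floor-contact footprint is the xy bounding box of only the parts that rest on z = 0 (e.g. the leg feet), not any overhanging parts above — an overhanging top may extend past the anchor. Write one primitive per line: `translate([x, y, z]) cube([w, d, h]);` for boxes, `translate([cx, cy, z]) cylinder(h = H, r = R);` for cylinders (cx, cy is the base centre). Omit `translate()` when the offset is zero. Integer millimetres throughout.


translate([674, 669, 0]) cylinder(h = 2643, r = 234);


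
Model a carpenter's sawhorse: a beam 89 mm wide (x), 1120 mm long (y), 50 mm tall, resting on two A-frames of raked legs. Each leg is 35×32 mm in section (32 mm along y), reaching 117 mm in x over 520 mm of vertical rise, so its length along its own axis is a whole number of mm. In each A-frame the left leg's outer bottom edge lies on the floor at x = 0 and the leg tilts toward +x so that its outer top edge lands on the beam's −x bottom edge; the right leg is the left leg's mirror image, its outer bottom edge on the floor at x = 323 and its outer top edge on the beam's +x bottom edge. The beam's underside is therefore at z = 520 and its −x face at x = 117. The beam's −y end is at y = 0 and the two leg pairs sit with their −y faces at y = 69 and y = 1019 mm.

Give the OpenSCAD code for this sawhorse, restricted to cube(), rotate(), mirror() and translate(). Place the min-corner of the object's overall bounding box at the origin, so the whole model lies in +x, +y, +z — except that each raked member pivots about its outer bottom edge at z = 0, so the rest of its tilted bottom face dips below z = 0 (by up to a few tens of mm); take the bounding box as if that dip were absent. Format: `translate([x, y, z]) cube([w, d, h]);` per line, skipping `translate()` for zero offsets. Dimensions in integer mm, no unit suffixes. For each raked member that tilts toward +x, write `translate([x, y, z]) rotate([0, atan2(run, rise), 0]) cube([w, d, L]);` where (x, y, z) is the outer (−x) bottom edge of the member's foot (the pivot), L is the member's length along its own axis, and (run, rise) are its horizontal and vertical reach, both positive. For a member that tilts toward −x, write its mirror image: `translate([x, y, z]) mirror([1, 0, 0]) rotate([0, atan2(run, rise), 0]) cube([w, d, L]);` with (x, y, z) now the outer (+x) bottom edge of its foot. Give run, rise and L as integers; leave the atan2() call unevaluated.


translate([117, 0, 520]) cube([89, 1120, 50]);
translate([0, 69, 0]) rotate([0, atan2(117, 520), 0]) cube([35, 32, 533]);
translate([323, 69, 0]) mirror([1, 0, 0]) rotate([0, atan2(117, 520), 0]) cube([35, 32, 533]);
translate([0, 1019, 0]) rotate([0, atan2(117, 520), 0]) cube([35, 32, 533]);
translate([323, 1019, 0]) mirror([1, 0, 0]) rotate([0, atan2(117, 520), 0]) cube([35, 32, 533]);


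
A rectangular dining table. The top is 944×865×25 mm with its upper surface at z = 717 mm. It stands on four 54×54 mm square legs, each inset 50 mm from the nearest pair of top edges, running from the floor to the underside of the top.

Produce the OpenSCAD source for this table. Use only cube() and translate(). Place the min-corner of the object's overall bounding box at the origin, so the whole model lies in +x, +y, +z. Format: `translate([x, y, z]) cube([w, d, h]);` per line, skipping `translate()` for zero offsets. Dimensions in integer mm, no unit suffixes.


translate([0, 0, 692]) cube([944, 865, 25]);
translate([50, 50, 0]) cube([54, 54, 692]);
translate([840, 50, 0]) cube([54, 54, 692]);
translate([50, 761, 0]) cube([54, 54, 692]);
translate([840, 761, 0]) cube([54, 54, 692]);


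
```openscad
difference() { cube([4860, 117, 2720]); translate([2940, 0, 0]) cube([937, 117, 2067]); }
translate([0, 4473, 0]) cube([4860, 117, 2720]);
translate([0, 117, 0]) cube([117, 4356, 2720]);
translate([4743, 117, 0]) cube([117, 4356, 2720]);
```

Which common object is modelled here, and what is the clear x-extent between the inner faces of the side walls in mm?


A single room. The interior width is 4626 mm.

Four walls enclosing a rectangle with a door in the front wall — a room. Outside width 4860 minus two 117 mm walls gives 4626 mm.


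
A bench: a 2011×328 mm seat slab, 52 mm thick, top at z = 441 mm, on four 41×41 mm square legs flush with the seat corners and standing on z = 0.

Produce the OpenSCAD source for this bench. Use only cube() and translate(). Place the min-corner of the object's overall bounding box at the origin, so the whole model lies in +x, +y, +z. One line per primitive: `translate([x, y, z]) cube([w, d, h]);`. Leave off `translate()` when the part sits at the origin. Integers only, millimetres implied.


// leg_h = 441 − 52 = 389
translate([0, 0, 389]) cube([2011, 328, 52]);
cube([41, 41, 389]);
translate([0, 287, 0]) cube([41, 41, 389]);
translate([1970, 0, 0]) cube([41, 41, 389]);
translate([1970, 287, 0]) cube([41, 41, 389]);


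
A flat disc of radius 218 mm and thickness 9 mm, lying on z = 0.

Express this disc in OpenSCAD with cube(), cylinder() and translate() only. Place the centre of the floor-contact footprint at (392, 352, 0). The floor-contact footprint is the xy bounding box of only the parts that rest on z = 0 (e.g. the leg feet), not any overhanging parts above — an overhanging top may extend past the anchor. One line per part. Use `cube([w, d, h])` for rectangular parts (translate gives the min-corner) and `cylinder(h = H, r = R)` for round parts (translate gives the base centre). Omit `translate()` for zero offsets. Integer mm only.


translate([392, 352, 0]) cylinder(h = 9, r = 218);


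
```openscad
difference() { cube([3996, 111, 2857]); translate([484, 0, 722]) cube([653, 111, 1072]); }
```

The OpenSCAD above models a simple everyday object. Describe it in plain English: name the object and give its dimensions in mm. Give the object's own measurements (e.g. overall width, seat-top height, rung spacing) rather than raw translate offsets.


A wall 3996 mm long (x), 111 mm thick (y), 2857 mm tall, with a rectangular window opening cut through it. The opening is 653 mm wide and 1072 mm tall; its sill is at z = 722 mm and its near (−x) edge is 484 mm from the wall's −x end. The opening passes through the full wall thickness.


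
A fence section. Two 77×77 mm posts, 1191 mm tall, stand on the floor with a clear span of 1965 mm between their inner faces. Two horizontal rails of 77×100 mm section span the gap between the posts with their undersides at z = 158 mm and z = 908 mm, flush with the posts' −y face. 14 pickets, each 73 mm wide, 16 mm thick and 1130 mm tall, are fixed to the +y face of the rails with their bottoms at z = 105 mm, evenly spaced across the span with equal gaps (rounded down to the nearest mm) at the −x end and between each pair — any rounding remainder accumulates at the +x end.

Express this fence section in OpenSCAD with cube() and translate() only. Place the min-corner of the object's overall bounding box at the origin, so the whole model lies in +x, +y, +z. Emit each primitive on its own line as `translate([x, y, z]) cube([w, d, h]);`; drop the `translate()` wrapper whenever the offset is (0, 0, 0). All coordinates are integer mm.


cube([77, 77, 1191]);
translate([2042, 0, 0]) cube([77, 77, 1191]);
translate([77, 0, 158]) cube([1965, 77, 100]);
translate([77, 0, 908]) cube([1965, 77, 100]);
translate([139, 77, 105]) cube([73, 16, 1130]);
translate([274, 77, 105]) cube([73, 16, 1130]);
translate([409, 77, 105]) cube([73, 16, 1130]);
translate([544, 77, 105]) cube([73, 16, 1130]);
translate([679, 77, 105]) cube([73, 16, 1130]);
translate([814, 77, 105]) cube([73, 16, 1130]);
translate([949, 77, 105]) cube([73, 16, 1130]);
translate([1084, 77, 105]) cube([73, 16, 1130]);
translate([1219, 77, 105]) cube([73, 16, 1130]);
translate([1354, 77, 105]) cube([73, 16, 1130]);
translate([1489, 77, 105]) cube([73, 16, 1130]);
translate([1624, 77, 105]) cube([73, 16, 1130]);
translate([1759, 77, 105]) cube([73, 16, 1130]);
translate([1894, 77, 105]) cube([73, 16, 1130]);


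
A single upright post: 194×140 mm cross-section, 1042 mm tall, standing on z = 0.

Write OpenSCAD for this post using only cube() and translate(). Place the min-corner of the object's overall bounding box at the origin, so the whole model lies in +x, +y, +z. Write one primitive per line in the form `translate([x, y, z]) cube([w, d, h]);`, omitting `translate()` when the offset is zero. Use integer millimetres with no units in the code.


cube([194, 140, 1042]);


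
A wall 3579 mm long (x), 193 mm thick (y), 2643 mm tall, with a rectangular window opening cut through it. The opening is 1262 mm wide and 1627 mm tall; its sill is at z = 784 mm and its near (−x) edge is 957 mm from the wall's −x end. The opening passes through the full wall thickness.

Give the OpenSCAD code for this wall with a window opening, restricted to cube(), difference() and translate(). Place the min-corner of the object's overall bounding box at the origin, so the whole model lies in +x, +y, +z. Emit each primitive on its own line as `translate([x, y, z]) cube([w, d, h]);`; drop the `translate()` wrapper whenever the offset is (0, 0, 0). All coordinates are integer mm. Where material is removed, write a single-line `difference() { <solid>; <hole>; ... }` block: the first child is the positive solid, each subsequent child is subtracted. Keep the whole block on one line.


difference() { cube([3579, 193, 2643]); translate([957, 0, 784]) cube([1262, 193, 1627]); }


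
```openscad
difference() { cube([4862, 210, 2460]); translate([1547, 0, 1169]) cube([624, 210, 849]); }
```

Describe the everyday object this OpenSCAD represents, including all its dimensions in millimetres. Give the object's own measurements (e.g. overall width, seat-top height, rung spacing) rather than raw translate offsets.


A wall 4862 mm long (x), 210 mm thick (y), 2460 mm tall, with a rectangular window opening cut through it. The opening is 624 mm wide and 849 mm tall; its sill is at z = 1169 mm and its near (−x) edge is 1547 mm from the wall's −x end. The opening passes through the full wall thickness.


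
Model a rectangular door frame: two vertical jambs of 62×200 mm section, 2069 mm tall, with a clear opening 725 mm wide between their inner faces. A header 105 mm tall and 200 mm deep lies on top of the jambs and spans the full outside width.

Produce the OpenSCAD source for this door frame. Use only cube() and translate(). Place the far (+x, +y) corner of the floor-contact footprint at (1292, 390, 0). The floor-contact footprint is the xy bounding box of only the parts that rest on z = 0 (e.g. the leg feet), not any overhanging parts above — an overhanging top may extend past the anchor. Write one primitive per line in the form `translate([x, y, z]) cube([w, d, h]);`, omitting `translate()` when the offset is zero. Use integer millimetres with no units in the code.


translate([443, 190, 0]) cube([62, 200, 2069]);
translate([1230, 190, 0]) cube([62, 200, 2069]);
translate([443, 190, 2069]) cube([849, 200, 105]);


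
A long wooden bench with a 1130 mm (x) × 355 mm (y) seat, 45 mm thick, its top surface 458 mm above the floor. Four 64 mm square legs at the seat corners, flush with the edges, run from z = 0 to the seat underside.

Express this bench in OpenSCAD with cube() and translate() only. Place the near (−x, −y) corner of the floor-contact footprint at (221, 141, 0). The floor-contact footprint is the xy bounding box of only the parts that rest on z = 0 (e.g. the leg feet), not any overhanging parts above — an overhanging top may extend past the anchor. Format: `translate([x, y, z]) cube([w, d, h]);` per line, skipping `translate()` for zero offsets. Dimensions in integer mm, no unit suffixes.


translate([221, 141, 413]) cube([1130, 355, 45]);
translate([221, 141, 0]) cube([64, 64, 413]);
translate([221, 432, 0]) cube([64, 64, 413]);
translate([1287, 141, 0]) cube([64, 64, 413]);
translate([1287, 432, 0]) cube([64, 64, 413]);


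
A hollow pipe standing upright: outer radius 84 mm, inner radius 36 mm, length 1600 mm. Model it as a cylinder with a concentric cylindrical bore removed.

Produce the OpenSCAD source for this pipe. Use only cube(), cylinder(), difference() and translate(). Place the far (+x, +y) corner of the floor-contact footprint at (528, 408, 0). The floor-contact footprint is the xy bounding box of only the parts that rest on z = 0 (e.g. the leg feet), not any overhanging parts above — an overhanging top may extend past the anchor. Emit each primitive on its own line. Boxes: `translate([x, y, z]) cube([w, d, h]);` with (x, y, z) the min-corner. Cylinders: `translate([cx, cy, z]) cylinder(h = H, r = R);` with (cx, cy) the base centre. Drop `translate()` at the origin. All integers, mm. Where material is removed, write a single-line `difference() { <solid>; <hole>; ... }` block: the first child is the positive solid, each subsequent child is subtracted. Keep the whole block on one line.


difference() { translate([444, 324, 0]) cylinder(h = 1600, r = 84); translate([444, 324, 0]) cylinder(h = 1600, r = 36); }


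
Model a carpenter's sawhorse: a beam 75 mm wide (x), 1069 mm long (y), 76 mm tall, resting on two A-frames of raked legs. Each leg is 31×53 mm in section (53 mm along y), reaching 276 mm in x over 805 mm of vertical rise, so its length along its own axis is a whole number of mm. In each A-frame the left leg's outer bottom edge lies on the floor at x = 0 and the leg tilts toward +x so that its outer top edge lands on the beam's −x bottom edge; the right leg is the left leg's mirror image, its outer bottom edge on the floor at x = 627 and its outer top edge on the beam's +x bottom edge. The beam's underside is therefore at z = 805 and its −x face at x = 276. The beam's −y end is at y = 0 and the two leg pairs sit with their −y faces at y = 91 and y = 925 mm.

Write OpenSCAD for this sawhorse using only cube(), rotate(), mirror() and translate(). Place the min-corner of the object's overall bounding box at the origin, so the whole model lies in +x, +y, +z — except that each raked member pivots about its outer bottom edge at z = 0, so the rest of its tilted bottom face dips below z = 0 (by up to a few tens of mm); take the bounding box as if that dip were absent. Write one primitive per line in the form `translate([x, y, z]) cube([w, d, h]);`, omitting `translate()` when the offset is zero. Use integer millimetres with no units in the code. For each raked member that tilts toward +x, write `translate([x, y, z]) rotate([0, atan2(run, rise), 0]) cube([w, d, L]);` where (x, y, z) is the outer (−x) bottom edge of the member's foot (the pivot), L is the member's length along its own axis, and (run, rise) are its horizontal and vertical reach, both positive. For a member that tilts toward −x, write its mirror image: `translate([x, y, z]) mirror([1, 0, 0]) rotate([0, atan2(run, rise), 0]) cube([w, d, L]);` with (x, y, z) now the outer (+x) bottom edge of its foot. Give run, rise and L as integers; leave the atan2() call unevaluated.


translate([276, 0, 805]) cube([75, 1069, 76]);
translate([0, 91, 0]) rotate([0, atan2(276, 805), 0]) cube([31, 53, 851]);
translate([627, 91, 0]) mirror([1, 0, 0]) rotate([0, atan2(276, 805), 0]) cube([31, 53, 851]);
translate([0, 925, 0]) rotate([0, atan2(276, 805), 0]) cube([31, 53, 851]);
translate([627, 925, 0]) mirror([1, 0, 0]) rotate([0, atan2(276, 805), 0]) cube([31, 53, 851]);


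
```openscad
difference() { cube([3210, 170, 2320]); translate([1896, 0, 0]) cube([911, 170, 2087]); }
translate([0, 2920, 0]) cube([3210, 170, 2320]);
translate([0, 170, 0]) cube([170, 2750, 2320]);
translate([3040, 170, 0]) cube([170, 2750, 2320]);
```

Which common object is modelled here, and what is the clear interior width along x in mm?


A single room. The interior width is 2870 mm.

Four walls enclosing a rectangle with a door in the front wall — a room. Outside width 3210 minus two 170 mm walls gives 2870 mm.


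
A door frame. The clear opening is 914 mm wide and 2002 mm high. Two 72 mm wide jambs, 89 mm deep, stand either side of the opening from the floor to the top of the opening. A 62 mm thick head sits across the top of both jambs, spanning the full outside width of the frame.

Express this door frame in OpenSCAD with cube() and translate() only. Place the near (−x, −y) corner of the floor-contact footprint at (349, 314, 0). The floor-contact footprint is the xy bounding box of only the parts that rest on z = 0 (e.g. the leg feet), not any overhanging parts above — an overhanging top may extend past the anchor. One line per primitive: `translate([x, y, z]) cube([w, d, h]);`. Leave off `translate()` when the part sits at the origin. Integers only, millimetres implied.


translate([349, 314, 0]) cube([72, 89, 2002]);
translate([1335, 314, 0]) cube([72, 89, 2002]);
translate([349, 314, 2002]) cube([1058, 89, 62]);


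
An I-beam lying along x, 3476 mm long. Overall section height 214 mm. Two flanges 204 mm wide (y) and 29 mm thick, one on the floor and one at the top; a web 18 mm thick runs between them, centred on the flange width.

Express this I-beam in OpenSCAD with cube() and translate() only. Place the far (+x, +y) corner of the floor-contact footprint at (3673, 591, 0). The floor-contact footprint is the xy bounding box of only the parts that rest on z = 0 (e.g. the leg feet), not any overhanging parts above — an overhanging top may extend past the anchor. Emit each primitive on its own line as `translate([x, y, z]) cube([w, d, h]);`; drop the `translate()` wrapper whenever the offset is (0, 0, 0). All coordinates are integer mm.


translate([197, 387, 0]) cube([3476, 204, 29]);
translate([197, 480, 29]) cube([3476, 18, 156]);
translate([197, 387, 185]) cube([3476, 204, 29]);


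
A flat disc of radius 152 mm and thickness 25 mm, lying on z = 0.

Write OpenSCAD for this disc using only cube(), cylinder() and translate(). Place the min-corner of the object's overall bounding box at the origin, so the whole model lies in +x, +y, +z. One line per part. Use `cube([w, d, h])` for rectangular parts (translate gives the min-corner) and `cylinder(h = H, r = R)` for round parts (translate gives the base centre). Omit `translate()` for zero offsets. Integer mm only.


translate([152, 152, 0]) cylinder(h = 25, r = 152);


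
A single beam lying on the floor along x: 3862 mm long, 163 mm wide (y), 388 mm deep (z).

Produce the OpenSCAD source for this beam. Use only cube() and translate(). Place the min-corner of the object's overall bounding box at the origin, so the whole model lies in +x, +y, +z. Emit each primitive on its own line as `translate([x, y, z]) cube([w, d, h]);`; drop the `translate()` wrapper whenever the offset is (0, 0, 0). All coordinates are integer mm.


cube([3862, 163, 388]);


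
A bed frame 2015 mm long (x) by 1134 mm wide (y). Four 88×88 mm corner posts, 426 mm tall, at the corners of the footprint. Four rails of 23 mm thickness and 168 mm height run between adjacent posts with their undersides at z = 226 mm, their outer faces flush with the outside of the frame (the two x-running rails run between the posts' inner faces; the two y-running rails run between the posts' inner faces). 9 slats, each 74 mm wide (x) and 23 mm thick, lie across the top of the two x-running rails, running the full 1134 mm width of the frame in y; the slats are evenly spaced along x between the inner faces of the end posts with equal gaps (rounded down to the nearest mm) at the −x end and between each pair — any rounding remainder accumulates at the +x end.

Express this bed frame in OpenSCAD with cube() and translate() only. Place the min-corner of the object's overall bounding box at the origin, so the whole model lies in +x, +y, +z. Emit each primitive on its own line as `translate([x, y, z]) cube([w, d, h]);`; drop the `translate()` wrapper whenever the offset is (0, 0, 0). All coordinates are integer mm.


cube([88, 88, 426]);
translate([0, 1046, 0]) cube([88, 88, 426]);
translate([1927, 0, 0]) cube([88, 88, 426]);
translate([1927, 1046, 0]) cube([88, 88, 426]);
translate([88, 0, 226]) cube([1839, 23, 168]);
translate([88, 1111, 226]) cube([1839, 23, 168]);
translate([0, 88, 226]) cube([23, 958, 168]);
translate([1992, 88, 226]) cube([23, 958, 168]);
translate([205, 0, 394]) cube([74, 1134, 23]);
translate([396, 0, 394]) cube([74, 1134, 23]);
translate([587, 0, 394]) cube([74, 1134, 23]);
translate([778, 0, 394]) cube([74, 1134, 23]);
translate([969, 0, 394]) cube([74, 1134, 23]);
translate([1160, 0, 394]) cube([74, 1134, 23]);
translate([1351, 0, 394]) cube([74, 1134, 23]);
translate([1542, 0, 394]) cube([74, 1134, 23]);
translate([1733, 0, 394]) cube([74, 1134, 23]);


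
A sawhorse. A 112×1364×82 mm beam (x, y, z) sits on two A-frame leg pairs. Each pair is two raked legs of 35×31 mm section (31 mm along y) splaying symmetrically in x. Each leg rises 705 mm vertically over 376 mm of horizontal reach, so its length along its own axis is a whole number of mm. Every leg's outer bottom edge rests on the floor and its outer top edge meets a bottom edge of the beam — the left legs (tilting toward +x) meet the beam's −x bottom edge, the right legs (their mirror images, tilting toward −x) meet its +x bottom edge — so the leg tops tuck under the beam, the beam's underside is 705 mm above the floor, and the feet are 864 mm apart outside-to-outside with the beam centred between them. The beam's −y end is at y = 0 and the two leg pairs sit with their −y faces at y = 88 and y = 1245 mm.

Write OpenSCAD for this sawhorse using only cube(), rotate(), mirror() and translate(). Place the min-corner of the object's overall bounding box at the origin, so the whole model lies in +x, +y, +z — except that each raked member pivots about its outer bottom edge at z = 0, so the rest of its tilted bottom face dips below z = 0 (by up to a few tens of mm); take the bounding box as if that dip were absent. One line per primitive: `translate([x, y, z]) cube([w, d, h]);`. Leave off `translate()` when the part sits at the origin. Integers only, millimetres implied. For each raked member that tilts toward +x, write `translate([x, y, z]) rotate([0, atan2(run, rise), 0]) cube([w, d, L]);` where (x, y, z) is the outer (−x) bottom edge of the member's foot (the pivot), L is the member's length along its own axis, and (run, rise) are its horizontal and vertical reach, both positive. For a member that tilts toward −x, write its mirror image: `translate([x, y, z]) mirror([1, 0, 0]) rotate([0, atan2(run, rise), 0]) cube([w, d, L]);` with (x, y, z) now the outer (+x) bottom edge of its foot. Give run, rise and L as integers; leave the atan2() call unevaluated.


translate([376, 0, 705]) cube([112, 1364, 82]);
translate([0, 88, 0]) rotate([0, atan2(376, 705), 0]) cube([35, 31, 799]);
translate([864, 88, 0]) mirror([1, 0, 0]) rotate([0, atan2(376, 705), 0]) cube([35, 31, 799]);
translate([0, 1245, 0]) rotate([0, atan2(376, 705), 0]) cube([35, 31, 799]);
translate([864, 1245, 0]) mirror([1, 0, 0]) rotate([0, atan2(376, 705), 0]) cube([35, 31, 799]);
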